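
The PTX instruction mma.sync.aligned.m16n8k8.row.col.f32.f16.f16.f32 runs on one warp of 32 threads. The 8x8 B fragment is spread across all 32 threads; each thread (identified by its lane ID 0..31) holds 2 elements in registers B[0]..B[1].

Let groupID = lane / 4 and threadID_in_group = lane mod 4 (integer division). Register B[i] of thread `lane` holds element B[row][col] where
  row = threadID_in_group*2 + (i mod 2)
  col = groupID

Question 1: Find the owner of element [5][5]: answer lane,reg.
22,1

c=5→G=5  r=5→T=2,p=1
L=5*4+2=22  i=1=1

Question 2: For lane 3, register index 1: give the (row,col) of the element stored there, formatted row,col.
7,0

L=3⇒gr=3>>2=0, th=3&3=3
[1]⇒row 3·2+1=7  col gr=0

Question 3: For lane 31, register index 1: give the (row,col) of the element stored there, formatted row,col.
lane 31->31/4=7, 31 mod 4=3
i=1  r:2·3+1->7  c:7

7,7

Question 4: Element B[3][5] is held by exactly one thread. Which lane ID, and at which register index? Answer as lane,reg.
21,1

c=5->g=5  r=3->t=1,b0=1
L=5*4+1=21  i=1=1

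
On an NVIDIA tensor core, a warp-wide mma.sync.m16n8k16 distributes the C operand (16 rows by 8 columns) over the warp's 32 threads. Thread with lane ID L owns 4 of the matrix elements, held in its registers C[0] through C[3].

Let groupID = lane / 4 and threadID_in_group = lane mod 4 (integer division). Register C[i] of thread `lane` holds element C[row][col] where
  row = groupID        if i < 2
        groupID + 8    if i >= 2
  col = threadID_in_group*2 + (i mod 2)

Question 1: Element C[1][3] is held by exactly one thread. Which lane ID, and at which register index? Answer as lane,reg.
r=1⇒gr=1,Rb=0  c=3⇒th=1,odd=1
L=1*4+1=5  i=0*2+1=1

5,1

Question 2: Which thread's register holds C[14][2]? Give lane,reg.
25,2

r=14⇒gr=6,Rb=1  c=2⇒th=1,odd=0
L=6*4+1=25  i=1*2+0=2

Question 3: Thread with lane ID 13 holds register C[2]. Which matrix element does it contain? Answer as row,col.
11,2

lane 13⇒13/4=3, 13 mod 4=1
i=2  r:3+8⇒11  c:2·1+0⇒2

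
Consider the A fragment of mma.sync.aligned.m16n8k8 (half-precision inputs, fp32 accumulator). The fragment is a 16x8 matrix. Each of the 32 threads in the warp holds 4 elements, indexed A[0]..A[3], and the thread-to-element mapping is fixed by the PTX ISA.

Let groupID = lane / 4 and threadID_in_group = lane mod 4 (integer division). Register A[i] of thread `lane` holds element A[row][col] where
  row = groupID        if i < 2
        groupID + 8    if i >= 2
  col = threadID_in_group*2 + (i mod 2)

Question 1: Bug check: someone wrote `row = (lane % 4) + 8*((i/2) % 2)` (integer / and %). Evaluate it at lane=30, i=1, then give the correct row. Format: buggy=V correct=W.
`(lane % 4) + 8*((i/2) % 2)`[30,1]→2
lane 30: G=7 (30/4), T=2 (30%4)
i=1: r=7+0=7, c=2*2+1=5
row: 2 vs 7

buggy=2 correct=7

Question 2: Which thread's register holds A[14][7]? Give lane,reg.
27,3

r=14->g=6,rb=1  c=7->t=3,b0=1
L=6*4+3=27  i=1*2+1=3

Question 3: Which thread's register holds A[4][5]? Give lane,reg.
18,1

r: 4->gid=4,r8=0  c: 5->tid=2,i&1=1
L=4*4+2=18  i=0*2+1=1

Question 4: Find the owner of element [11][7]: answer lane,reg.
15,3

r=11→G=3,rhi=1  c=7→T=3,p=1
L=3*4+3=15  i=1*2+1=3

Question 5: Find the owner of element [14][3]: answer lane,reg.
25,3

r=14->g=6,rb=1  c=3->t=1,b0=1
L=6*4+1=25  i=1*2+1=3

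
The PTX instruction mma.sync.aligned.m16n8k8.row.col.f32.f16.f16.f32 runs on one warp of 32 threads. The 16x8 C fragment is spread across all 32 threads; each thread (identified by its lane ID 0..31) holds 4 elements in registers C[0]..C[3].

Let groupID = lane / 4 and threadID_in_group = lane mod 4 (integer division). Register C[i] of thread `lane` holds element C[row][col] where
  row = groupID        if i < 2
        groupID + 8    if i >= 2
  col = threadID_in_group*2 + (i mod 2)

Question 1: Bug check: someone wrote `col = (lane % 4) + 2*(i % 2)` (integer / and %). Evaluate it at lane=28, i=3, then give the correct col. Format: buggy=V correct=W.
buggy=2 correct=1

`(lane % 4) + 2*(i % 2)`[28,3]->2
28: g=7,t=0
[3] (7+8,0*2+1) = (15,1)
col: 2 vs 1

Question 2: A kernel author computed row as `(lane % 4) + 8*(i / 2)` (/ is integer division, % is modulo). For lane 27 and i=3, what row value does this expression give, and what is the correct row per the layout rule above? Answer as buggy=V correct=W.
`(lane % 4) + 8*(i / 2)`[27,3]→11
lane 27: G=6 (27/4), T=3 (27%4)
i=3: r=6+8=14, c=3*2+1=7
row: 11 vs 14

buggy=11 correct=14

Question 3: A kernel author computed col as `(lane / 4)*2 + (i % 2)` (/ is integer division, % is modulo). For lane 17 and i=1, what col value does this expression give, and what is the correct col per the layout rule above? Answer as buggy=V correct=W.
buggy=9 correct=3

`(lane / 4)*2 + (i % 2)`[17,1]→9
17: G=4,T=1
[1] (4+0,1*2+1) = (4,3)
col: 9 vs 3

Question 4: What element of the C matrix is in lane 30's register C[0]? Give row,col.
7,4

lane 30⇒30/4=7, 30 mod 4=2
i=0  r:7+0⇒7  c:2·2+0⇒4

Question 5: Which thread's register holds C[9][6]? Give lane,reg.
r=9→G=1,rhi=1  c=6→T=3,p=0
L=1*4+3=7  i=1*2+0=2

7,2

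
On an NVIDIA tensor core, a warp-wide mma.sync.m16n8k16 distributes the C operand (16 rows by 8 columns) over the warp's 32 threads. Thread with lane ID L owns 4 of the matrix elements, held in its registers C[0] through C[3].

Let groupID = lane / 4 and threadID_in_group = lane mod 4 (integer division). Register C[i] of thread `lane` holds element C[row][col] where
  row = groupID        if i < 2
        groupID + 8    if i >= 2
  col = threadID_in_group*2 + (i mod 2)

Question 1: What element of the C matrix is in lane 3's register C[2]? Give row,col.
lane 3=>3/4=0, 3 mod 4=3
i=2  r:0+8=>8  c:2·3+0=>6

8,6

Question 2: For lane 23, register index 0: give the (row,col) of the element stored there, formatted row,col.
lane 23=>23/4=5, 23 mod 4=3
i=0  r:5+0=>5  c:2·3+0=>6

5,6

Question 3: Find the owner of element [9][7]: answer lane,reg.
r: 9->gid=1,r8=1  c: 7->tid=3,i&1=1
L=1*4+3=7  i=1*2+1=3

7,3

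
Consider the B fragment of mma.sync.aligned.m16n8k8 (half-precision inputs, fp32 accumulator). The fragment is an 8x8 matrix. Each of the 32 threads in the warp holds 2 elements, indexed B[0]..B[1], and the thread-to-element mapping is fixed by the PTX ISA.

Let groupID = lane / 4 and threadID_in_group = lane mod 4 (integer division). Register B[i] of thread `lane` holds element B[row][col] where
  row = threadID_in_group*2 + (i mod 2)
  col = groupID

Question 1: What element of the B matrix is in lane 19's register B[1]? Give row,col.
7,4

L=19⇒gr=19>>2=4, th=19&3=3
[1]⇒row 3·2+1=7  col gr=4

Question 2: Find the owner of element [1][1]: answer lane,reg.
c=1⇒gr=1  r=1⇒th=0,odd=1
L=1*4+0=4  i=1=1

4,1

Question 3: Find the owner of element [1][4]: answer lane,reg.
16,1

c=4→G=4  r=1→T=0,p=1
L=4*4+0=16  i=1=1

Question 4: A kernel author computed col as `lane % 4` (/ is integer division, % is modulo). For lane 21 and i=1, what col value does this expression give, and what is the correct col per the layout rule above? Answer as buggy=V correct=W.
buggy=1 correct=5

`lane % 4`[21,1]->1
21: g=5,t=1
[1] (1*2+1,5) = (3,5)
col: 1 vs 5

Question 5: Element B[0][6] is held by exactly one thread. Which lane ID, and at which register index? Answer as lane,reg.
c=6→G=6  r=0→T=0,p=0
L=6*4+0=24  i=0=0

24,0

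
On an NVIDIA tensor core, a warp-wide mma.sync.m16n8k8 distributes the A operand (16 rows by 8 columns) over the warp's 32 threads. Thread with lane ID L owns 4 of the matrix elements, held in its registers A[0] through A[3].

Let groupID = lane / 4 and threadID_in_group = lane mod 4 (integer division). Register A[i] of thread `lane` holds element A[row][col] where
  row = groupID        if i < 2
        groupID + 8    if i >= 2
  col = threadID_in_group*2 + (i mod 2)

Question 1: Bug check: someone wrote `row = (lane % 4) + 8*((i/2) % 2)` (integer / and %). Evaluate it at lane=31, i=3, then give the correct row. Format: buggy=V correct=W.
buggy=11 correct=15

`(lane % 4) + 8*((i/2) % 2)`[31,3]⇒11
L=31⇒gr=31>>2=7, th=31&3=3
[3]⇒row 7+8=15  col 3·2+1=7
row: 11 vs 15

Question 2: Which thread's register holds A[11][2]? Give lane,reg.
13,2

r=11⇒gr=3,Rb=1  c=2⇒th=1,odd=0
L=3*4+1=13  i=1*2+0=2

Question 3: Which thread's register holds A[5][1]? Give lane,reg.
20,1

r=5→G=5,rhi=0  c=1→T=0,p=1
L=5*4+0=20  i=0*2+1=1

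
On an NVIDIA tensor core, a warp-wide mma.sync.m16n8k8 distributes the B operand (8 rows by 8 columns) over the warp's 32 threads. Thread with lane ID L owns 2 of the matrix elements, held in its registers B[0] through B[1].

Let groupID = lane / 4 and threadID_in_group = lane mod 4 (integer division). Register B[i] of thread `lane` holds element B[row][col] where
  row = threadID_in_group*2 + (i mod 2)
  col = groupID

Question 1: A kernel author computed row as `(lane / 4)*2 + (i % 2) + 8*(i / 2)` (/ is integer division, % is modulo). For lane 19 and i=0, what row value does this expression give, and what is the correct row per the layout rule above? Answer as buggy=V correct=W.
buggy=8 correct=6

`(lane / 4)*2 + (i % 2) + 8*(i / 2)`[19,0]→8
L=19→G=19>>2=4, T=19&3=3
[0]→row 3·2+0=6  col G=4
row: 8 vs 6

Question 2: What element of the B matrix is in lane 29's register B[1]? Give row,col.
L=29->gid=29>>2=7, tid=29&3=1
[1]->row 1·2+1=3  col gid=7

3,7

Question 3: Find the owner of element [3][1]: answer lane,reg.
5,1

c:1=>grp=1  r:3=>tig=1,lo=1
L=1*4+1=5  i=1=1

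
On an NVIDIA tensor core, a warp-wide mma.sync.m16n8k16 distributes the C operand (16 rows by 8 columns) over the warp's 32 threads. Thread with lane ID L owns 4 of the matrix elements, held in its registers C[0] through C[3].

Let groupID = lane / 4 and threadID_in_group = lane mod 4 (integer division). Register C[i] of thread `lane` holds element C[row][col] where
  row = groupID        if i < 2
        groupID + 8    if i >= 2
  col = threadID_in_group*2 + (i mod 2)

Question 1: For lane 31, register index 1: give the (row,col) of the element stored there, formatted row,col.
L=31⇒gr=31>>2=7, th=31&3=3
[1]⇒row 7+0=7  col 3·2+1=7

7,7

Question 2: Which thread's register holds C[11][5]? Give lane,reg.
r: 11->gid=3,r8=1  c: 5->tid=2,i&1=1
L=3*4+2=14  i=1*2+1=3

14,3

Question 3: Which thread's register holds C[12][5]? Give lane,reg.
r:12=>grp=4,rB=1  c:5=>tig=2,lo=1
L=4*4+2=18  i=1*2+1=3

18,3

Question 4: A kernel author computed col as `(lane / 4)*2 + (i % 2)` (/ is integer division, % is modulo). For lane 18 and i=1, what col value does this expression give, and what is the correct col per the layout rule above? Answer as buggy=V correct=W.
`(lane / 4)*2 + (i % 2)`[18,1]→9
lane 18: G=4 (18/4), T=2 (18%4)
i=1: r=4+0=4, c=2*2+1=5
col: 9 vs 5

buggy=9 correct=5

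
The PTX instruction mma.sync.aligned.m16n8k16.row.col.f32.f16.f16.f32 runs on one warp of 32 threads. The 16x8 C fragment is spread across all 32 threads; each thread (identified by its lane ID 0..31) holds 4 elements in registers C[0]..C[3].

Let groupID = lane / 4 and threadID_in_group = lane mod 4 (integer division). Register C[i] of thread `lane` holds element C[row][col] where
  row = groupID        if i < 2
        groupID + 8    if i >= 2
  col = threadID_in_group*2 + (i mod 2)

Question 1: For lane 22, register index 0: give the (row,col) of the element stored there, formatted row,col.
5,4

lane 22⇒22/4=5, 22 mod 4=2
i=0  r:5+0⇒5  c:2·2+0⇒4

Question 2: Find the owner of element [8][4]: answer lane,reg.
2,2

r:8=>grp=0,rB=1  c:4=>tig=2,lo=0
L=0*4+2=2  i=1*2+0=2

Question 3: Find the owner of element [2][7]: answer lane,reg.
r=2⇒gr=2,Rb=0  c=7⇒th=3,odd=1
L=2*4+3=11  i=0*2+1=1

11,1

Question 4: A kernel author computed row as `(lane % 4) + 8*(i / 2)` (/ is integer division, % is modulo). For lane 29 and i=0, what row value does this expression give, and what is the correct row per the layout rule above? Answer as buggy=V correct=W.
buggy=1 correct=7

`(lane % 4) + 8*(i / 2)`[29,0]->1
lane 29->29/4=7, 29 mod 4=1
i=0  r:7+0->7  c:2·1+0->2
row: 1 vs 7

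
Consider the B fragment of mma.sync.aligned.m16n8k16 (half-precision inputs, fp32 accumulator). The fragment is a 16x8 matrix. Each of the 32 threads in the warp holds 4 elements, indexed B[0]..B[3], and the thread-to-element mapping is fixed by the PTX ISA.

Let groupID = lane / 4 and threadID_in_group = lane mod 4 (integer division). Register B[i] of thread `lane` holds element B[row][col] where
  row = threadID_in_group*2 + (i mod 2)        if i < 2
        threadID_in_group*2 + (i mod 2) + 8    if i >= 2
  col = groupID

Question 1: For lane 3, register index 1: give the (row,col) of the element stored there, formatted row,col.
7,0

lane 3: g=0 (3/4), t=3 (3%4)
i=1: r=3*2+1+0=7, c=g=0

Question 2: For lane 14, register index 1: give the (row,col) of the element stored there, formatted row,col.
5,3

L=14->g=14>>2=3, t=14&3=2
[1]->row 2·2+1+0=5  col g=3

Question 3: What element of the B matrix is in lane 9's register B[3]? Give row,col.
11,2

9: gr=2,th=1
[3] (1*2+1+8,2) = (11,2)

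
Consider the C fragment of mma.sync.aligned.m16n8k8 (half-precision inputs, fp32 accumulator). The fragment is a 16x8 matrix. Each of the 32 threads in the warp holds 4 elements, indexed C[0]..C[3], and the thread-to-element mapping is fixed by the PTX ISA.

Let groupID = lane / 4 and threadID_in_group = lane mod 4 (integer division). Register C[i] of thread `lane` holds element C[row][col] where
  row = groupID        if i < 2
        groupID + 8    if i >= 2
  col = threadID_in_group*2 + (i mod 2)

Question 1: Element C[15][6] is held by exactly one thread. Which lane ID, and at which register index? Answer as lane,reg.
r=15→G=7,rhi=1  c=6→T=3,p=0
L=7*4+3=31  i=1*2+0=2

31,2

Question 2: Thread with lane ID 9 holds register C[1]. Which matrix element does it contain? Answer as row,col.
2,3

lane 9⇒9/4=2, 9 mod 4=1
i=1  r:2+0⇒2  c:2·1+1⇒3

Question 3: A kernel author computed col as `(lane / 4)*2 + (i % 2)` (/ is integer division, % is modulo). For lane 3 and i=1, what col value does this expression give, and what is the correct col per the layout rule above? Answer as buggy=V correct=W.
buggy=1 correct=7

`(lane / 4)*2 + (i % 2)`[3,1]->1
lane 3->3/4=0, 3 mod 4=3
i=1  r:0+0->0  c:2·3+1->7
col: 1 vs 7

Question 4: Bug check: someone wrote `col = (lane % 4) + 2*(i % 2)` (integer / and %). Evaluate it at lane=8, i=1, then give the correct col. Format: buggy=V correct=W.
`(lane % 4) + 2*(i % 2)`[8,1]->2
8: gid=2,tid=0
[1] (2+0,0*2+1) = (2,1)
col: 2 vs 1

buggy=2 correct=1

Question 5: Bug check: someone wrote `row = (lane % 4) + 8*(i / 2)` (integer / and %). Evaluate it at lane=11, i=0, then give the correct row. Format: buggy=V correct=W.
`(lane % 4) + 8*(i / 2)`[11,0]=>3
lane 11: grp=2 (11/4), tig=3 (11%4)
i=0: r=2+0=2, c=3*2+0=6
row: 3 vs 2

buggy=3 correct=2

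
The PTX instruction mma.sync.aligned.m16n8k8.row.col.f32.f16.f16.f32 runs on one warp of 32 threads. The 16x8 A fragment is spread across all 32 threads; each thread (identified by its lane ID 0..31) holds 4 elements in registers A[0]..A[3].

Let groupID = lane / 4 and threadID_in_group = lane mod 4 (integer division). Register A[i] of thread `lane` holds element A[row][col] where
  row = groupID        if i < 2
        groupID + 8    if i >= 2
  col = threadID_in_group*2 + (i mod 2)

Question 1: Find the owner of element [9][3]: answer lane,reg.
5,3

r:9=>grp=1,rB=1  c:3=>tig=1,lo=1
L=1*4+1=5  i=1*2+1=3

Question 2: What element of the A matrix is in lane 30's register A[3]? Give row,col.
15,5

L=30->gid=30>>2=7, tid=30&3=2
[3]->row 7+8=15  col 2·2+1=5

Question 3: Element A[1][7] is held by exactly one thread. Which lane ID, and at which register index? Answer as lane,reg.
r: 1->gid=1,r8=0  c: 7->tid=3,i&1=1
L=1*4+3=7  i=0*2+1=1

7,1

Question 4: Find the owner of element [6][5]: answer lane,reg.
26,1

r: 6->gid=6,r8=0  c: 5->tid=2,i&1=1
L=6*4+2=26  i=0*2+1=1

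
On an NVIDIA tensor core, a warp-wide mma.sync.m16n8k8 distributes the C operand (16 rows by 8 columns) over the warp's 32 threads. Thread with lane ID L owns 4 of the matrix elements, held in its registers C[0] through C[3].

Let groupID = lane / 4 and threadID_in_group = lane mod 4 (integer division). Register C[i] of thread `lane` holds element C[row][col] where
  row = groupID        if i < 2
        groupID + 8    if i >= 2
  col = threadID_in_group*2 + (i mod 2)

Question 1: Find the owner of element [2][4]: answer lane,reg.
10,0

r=2→G=2,rhi=0  c=4→T=2,p=0
L=2*4+2=10  i=0*2+0=0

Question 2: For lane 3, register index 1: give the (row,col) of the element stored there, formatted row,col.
L=3->gid=3>>2=0, tid=3&3=3
[1]->row 0+0=0  col 3·2+1=7

0,7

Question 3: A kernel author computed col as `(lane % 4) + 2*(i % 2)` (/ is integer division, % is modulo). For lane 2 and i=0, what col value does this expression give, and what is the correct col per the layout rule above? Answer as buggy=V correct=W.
`(lane % 4) + 2*(i % 2)`[2,0]->2
lane 2->2/4=0, 2 mod 4=2
i=0  r:0+0->0  c:2·2+0->4
col: 2 vs 4

buggy=2 correct=4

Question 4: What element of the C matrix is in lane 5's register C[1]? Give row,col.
1,3

lane 5: gr=1 (5/4), th=1 (5%4)
i=1: r=1+0=1, c=1*2+1=3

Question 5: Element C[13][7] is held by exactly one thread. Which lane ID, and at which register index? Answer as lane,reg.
r: 13->gid=5,r8=1  c: 7->tid=3,i&1=1
L=5*4+3=23  i=1*2+1=3

23,3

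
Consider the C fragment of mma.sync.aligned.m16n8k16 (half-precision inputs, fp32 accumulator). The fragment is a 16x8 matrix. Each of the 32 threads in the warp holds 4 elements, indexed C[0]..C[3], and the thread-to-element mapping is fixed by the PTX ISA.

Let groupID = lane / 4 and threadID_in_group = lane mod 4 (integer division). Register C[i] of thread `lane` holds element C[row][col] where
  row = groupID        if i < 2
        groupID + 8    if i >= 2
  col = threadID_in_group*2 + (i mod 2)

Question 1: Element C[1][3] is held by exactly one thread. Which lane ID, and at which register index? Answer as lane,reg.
5,1

r=1→G=1,rhi=0  c=3→T=1,p=1
L=1*4+1=5  i=0*2+1=1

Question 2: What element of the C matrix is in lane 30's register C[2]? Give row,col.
15,4

L=30→G=30>>2=7, T=30&3=2
[2]→row 7+8=15  col 2·2+0=4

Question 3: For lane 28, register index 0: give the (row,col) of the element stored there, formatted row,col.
7,0

lane 28->28/4=7, 28 mod 4=0
i=0  r:7+0->7  c:2·0+0->0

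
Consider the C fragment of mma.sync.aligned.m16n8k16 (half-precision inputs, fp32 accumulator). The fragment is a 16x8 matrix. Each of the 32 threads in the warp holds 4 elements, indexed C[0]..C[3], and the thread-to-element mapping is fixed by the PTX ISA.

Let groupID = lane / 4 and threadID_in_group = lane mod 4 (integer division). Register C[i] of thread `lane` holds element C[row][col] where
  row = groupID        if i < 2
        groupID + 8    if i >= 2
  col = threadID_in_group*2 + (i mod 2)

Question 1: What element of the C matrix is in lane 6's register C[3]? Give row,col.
9,5

lane 6⇒6/4=1, 6 mod 4=2
i=3  r:1+8⇒9  c:2·2+1⇒5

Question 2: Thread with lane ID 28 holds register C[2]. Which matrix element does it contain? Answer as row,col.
15,0

lane 28->28/4=7, 28 mod 4=0
i=2  r:7+8->15  c:2·0+0->0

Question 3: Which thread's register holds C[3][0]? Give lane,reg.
r: 3->gid=3,r8=0  c: 0->tid=0,i&1=0
L=3*4+0=12  i=0*2+0=0

12,0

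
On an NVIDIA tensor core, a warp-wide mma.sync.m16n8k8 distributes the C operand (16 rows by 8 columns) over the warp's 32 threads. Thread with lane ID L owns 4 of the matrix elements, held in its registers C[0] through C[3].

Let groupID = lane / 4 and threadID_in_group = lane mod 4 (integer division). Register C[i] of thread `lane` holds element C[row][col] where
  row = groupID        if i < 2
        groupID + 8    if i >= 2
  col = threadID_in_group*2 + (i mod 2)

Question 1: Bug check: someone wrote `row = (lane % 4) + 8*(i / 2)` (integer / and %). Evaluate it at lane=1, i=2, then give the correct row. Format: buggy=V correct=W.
`(lane % 4) + 8*(i / 2)`[1,2]->9
L=1->g=1>>2=0, t=1&3=1
[2]->row 0+8=8  col 1·2+0=2
row: 9 vs 8

buggy=9 correct=8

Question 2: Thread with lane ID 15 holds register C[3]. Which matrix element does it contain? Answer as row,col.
11,7

L=15->g=15>>2=3, t=15&3=3
[3]->row 3+8=11  col 3·2+1=7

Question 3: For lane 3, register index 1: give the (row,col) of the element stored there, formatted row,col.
lane 3→3/4=0, 3 mod 4=3
i=1  r:0+0→0  c:2·3+1→7

0,7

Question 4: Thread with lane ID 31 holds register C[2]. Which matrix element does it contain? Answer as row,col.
15,6

lane 31=>31/4=7, 31 mod 4=3
i=2  r:7+8=>15  c:2·3+0=>6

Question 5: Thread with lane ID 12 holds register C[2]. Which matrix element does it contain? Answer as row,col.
11,0

L=12->g=12>>2=3, t=12&3=0
[2]->row 3+8=11  col 0·2+0=0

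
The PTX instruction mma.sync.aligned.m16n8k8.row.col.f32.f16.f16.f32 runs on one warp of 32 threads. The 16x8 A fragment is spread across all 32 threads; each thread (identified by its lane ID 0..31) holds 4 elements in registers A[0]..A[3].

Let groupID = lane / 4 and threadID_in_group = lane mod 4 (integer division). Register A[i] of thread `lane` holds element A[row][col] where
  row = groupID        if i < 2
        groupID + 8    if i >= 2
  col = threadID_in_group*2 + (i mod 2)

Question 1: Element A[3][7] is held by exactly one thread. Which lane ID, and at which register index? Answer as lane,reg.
r:3=>grp=3,rB=0  c:7=>tig=3,lo=1
L=3*4+3=15  i=0*2+1=1

15,1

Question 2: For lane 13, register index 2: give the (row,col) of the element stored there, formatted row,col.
lane 13: gid=3 (13/4), tid=1 (13%4)
i=2: r=3+8=11, c=1*2+0=2

11,2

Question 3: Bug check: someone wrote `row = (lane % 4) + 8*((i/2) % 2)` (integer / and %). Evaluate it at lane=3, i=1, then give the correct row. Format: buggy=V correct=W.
buggy=3 correct=0

`(lane % 4) + 8*((i/2) % 2)`[3,1]⇒3
3: gr=0,th=3
[1] (0+0,3*2+1) = (0,7)
row: 3 vs 0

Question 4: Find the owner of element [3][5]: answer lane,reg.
r:3=>grp=3,rB=0  c:5=>tig=2,lo=1
L=3*4+2=14  i=0*2+1=1

14,1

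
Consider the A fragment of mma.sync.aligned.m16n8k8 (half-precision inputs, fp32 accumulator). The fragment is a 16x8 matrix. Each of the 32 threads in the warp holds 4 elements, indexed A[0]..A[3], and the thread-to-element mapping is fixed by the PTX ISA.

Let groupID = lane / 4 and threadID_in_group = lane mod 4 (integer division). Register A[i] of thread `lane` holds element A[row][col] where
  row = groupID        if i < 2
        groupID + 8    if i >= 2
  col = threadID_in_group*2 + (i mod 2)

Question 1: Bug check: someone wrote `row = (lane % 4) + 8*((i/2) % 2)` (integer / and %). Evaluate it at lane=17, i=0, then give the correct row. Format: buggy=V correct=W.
`(lane % 4) + 8*((i/2) % 2)`[17,0]->1
lane 17: gid=4 (17/4), tid=1 (17%4)
i=0: r=4+0=4, c=1*2+0=2
row: 1 vs 4

buggy=1 correct=4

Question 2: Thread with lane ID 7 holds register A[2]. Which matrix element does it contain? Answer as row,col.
9,6

lane 7: gid=1 (7/4), tid=3 (7%4)
i=2: r=1+8=9, c=3*2+0=6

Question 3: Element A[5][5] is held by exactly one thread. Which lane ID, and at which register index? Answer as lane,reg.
r:5=>grp=5,rB=0  c:5=>tig=2,lo=1
L=5*4+2=22  i=0*2+1=1

22,1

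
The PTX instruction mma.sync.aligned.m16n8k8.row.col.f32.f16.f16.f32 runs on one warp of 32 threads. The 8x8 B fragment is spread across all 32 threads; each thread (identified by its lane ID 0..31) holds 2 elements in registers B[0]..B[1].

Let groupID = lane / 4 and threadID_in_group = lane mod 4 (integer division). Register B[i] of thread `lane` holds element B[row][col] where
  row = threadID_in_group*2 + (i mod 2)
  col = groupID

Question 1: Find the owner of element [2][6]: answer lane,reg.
25,0

c=6→G=6  r=2→T=1,p=0
L=6*4+1=25  i=0=0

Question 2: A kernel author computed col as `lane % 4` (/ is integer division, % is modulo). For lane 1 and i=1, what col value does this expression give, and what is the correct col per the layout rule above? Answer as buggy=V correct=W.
buggy=1 correct=0

`lane % 4`[1,1]⇒1
L=1⇒gr=1>>2=0, th=1&3=1
[1]⇒row 1·2+1=3  col gr=0
col: 1 vs 0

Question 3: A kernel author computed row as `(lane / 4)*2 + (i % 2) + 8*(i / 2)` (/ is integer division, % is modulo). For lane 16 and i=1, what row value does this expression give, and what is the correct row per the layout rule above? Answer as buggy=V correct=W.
buggy=9 correct=1

`(lane / 4)*2 + (i % 2) + 8*(i / 2)`[16,1]=>9
16: grp=4,tig=0
[1] (0*2+1,4) = (1,4)
row: 9 vs 1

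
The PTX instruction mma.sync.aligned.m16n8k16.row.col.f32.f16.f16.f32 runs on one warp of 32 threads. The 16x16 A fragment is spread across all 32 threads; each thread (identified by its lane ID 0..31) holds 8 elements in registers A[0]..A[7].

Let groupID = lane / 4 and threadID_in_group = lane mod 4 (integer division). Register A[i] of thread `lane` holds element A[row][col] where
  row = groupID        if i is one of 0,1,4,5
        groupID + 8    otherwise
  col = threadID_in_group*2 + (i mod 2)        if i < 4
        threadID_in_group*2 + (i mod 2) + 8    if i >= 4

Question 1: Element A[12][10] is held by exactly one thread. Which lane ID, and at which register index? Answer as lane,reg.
17,6

r=12→G=4,rhi=1  c=10→chi=1,T=1,p=0
L=4*4+1=17  i=1*4+1*2+0=6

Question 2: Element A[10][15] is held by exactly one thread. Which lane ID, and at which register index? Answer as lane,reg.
r=10→G=2,rhi=1  c=15→chi=1,T=3,p=1
L=2*4+3=11  i=1*4+1*2+1=7

11,7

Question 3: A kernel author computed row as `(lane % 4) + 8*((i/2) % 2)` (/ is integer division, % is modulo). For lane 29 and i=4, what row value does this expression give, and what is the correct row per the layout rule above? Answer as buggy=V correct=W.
`(lane % 4) + 8*((i/2) % 2)`[29,4]=>1
lane 29=>29/4=7, 29 mod 4=1
i=4  r:7+0=>7  c:2·1+0+8=>10
row: 1 vs 7

buggy=1 correct=7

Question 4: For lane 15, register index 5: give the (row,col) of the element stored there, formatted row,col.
15: grp=3,tig=3
[5] (3+0,3*2+1+8) = (3,15)

3,15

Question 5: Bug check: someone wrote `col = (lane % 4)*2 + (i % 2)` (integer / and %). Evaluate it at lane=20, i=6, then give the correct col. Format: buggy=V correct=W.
`(lane % 4)*2 + (i % 2)`[20,6]->0
lane 20->20/4=5, 20 mod 4=0
i=6  r:5+8->13  c:2·0+0+8->8
col: 0 vs 8

buggy=0 correct=8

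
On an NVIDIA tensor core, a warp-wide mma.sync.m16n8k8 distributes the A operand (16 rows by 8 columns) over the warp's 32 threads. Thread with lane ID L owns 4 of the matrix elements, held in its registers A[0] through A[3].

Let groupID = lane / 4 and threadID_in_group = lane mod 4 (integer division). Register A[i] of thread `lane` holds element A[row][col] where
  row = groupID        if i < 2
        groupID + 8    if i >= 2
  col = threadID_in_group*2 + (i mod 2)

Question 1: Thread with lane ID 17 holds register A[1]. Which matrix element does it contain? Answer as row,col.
lane 17: g=4 (17/4), t=1 (17%4)
i=1: r=4+0=4, c=1*2+1=3

4,3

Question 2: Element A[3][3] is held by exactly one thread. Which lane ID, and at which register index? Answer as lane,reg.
r=3->g=3,rb=0  c=3->t=1,b0=1
L=3*4+1=13  i=0*2+1=1

13,1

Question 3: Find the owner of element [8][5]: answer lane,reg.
r=8⇒gr=0,Rb=1  c=5⇒th=2,odd=1
L=0*4+2=2  i=1*2+1=3

2,3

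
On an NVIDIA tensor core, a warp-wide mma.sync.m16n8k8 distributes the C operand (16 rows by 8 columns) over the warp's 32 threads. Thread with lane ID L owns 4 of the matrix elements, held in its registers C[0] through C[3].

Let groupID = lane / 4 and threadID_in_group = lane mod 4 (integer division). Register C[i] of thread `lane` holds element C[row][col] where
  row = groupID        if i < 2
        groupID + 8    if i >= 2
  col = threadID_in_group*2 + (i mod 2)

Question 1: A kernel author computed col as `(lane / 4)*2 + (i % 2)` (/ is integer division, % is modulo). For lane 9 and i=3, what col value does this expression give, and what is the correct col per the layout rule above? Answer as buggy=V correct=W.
`(lane / 4)*2 + (i % 2)`[9,3]=>5
lane 9: grp=2 (9/4), tig=1 (9%4)
i=3: r=2+8=10, c=1*2+1=3
col: 5 vs 3

buggy=5 correct=3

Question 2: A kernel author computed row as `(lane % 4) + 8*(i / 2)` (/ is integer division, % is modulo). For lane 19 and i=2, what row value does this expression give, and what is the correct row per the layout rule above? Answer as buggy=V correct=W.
`(lane % 4) + 8*(i / 2)`[19,2]⇒11
L=19⇒gr=19>>2=4, th=19&3=3
[2]⇒row 4+8=12  col 3·2+0=6
row: 11 vs 12

buggy=11 correct=12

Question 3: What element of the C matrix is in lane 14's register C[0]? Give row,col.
lane 14: grp=3 (14/4), tig=2 (14%4)
i=0: r=3+0=3, c=2*2+0=4

3,4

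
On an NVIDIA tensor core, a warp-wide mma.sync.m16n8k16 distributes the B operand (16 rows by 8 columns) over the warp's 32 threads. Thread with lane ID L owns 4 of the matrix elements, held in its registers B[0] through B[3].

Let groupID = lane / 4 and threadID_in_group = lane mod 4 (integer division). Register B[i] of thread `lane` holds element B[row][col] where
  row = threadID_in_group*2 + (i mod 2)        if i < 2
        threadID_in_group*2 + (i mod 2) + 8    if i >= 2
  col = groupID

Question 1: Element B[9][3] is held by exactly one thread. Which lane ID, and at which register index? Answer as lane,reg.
12,3

c=3->g=3  r=9->rb=1,t=0,b0=1
L=3*4+0=12  i=1*2+1=3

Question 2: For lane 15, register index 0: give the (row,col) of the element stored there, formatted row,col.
6,3

L=15⇒gr=15>>2=3, th=15&3=3
[0]⇒row 3·2+0+0=6  col gr=3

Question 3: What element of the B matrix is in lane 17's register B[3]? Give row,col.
lane 17⇒17/4=4, 17 mod 4=1
i=3  r:2·1+1+8⇒11  c:4

11,4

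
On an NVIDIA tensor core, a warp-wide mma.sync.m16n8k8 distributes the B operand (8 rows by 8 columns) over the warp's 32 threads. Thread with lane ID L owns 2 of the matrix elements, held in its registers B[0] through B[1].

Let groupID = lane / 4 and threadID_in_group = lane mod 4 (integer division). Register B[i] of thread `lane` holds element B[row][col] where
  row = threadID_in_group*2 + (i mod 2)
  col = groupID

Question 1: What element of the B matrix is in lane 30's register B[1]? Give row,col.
5,7

L=30->gid=30>>2=7, tid=30&3=2
[1]->row 2·2+1=5  col gid=7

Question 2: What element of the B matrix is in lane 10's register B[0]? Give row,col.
lane 10: G=2 (10/4), T=2 (10%4)
i=0: r=2*2+0=4, c=G=2

4,2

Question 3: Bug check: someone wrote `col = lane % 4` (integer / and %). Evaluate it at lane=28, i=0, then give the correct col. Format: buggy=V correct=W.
buggy=0 correct=7

`lane % 4`[28,0]=>0
lane 28: grp=7 (28/4), tig=0 (28%4)
i=0: r=0*2+0=0, c=grp=7
col: 0 vs 7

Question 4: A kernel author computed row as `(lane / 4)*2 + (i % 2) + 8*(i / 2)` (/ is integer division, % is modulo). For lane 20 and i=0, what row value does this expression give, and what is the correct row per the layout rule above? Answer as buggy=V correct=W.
`(lane / 4)*2 + (i % 2) + 8*(i / 2)`[20,0]->10
lane 20: gid=5 (20/4), tid=0 (20%4)
i=0: r=0*2+0=0, c=gid=5
row: 10 vs 0

buggy=10 correct=0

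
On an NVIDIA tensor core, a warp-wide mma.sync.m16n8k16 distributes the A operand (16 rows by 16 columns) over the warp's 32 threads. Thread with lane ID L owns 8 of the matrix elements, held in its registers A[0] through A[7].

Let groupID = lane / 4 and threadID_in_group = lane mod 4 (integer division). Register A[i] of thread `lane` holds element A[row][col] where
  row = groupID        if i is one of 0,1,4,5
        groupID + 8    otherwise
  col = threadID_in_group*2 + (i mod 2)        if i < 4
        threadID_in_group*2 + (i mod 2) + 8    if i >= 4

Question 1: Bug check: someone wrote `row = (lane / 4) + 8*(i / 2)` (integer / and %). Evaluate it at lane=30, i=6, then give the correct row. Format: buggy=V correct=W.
`(lane / 4) + 8*(i / 2)`[30,6]⇒31
L=30⇒gr=30>>2=7, th=30&3=2
[6]⇒row 7+8=15  col 2·2+0+8=12
row: 31 vs 15

buggy=31 correct=15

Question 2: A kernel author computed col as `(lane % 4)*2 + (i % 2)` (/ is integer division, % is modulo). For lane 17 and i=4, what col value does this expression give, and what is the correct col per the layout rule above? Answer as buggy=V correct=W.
buggy=2 correct=10

`(lane % 4)*2 + (i % 2)`[17,4]⇒2
lane 17⇒17/4=4, 17 mod 4=1
i=4  r:4+0⇒4  c:2·1+0+8⇒10
col: 2 vs 10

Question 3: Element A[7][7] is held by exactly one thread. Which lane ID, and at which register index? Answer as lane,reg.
31,1

r=7->g=7,rb=0  c=7->cb=0,t=3,b0=1
L=7*4+3=31  i=0*4+0*2+1=1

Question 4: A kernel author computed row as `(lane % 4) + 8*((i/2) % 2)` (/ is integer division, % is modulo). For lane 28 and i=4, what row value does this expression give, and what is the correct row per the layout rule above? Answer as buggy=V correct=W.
`(lane % 4) + 8*((i/2) % 2)`[28,4]→0
L=28→G=28>>2=7, T=28&3=0
[4]→row 7+0=7  col 0·2+0+8=8
row: 0 vs 7

buggy=0 correct=7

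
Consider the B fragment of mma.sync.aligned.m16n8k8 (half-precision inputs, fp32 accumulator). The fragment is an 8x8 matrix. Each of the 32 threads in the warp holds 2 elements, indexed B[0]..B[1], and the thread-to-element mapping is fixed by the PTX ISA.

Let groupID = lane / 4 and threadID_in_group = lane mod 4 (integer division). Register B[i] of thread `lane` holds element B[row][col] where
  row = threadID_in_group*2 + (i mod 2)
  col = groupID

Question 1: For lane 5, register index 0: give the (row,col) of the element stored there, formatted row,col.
2,1

lane 5: G=1 (5/4), T=1 (5%4)
i=0: r=1*2+0=2, c=G=1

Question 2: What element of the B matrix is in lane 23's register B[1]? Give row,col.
23: g=5,t=3
[1] (3*2+1,5) = (7,5)

7,5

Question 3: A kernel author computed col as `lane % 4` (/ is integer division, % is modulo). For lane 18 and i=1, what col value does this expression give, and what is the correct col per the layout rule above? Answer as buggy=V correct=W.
buggy=2 correct=4

`lane % 4`[18,1]->2
L=18->gid=18>>2=4, tid=18&3=2
[1]->row 2·2+1=5  col gid=4
col: 2 vs 4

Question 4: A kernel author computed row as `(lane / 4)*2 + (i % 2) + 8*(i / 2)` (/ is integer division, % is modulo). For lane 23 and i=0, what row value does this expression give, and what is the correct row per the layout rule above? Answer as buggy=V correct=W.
buggy=10 correct=6

`(lane / 4)*2 + (i % 2) + 8*(i / 2)`[23,0]→10
lane 23: G=5 (23/4), T=3 (23%4)
i=0: r=3*2+0=6, c=G=5
row: 10 vs 6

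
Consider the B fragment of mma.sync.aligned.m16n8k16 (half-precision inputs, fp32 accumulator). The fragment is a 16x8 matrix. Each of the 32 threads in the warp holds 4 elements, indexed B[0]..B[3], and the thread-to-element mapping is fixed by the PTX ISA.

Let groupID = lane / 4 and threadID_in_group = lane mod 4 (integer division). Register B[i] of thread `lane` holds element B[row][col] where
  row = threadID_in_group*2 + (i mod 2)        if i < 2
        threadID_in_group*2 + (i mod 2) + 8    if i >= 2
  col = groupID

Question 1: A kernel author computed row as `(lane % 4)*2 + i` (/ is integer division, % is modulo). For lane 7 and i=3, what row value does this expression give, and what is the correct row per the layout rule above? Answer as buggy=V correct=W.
buggy=9 correct=15

`(lane % 4)*2 + i`[7,3]->9
lane 7->7/4=1, 7 mod 4=3
i=3  r:2·3+1+8->15  c:1
row: 9 vs 15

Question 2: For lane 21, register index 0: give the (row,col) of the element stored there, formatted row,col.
2,5

lane 21: gr=5 (21/4), th=1 (21%4)
i=0: r=1*2+0+0=2, c=gr=5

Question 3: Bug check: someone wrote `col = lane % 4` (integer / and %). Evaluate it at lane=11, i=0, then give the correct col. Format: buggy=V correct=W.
buggy=3 correct=2

`lane % 4`[11,0]→3
lane 11: G=2 (11/4), T=3 (11%4)
i=0: r=3*2+0+0=6, c=G=2
col: 3 vs 2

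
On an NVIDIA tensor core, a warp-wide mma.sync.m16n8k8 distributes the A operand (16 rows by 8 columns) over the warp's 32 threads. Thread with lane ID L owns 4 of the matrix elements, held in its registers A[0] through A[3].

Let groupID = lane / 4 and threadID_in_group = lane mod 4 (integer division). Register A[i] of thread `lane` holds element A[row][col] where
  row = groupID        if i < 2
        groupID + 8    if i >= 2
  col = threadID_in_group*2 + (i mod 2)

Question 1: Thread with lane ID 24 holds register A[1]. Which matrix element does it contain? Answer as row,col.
6,1

lane 24->24/4=6, 24 mod 4=0
i=1  r:6+0->6  c:2·0+1->1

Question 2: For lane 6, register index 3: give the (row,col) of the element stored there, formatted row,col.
lane 6: gr=1 (6/4), th=2 (6%4)
i=3: r=1+8=9, c=2*2+1=5

9,5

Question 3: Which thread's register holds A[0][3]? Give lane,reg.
r=0->g=0,rb=0  c=3->t=1,b0=1
L=0*4+1=1  i=0*2+1=1

1,1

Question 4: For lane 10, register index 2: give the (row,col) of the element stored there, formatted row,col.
lane 10=>10/4=2, 10 mod 4=2
i=2  r:2+8=>10  c:2·2+0=>4

10,4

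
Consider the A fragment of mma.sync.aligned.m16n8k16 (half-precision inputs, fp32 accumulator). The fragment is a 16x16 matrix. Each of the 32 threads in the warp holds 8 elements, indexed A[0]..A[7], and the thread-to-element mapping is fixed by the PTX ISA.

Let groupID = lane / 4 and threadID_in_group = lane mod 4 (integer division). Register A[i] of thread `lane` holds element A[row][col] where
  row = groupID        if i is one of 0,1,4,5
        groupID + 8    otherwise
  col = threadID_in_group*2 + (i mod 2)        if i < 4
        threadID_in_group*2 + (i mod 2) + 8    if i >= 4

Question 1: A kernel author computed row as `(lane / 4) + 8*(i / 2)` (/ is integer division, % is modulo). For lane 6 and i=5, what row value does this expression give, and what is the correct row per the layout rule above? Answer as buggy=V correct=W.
`(lane / 4) + 8*(i / 2)`[6,5]→17
L=6→G=6>>2=1, T=6&3=2
[5]→row 1+0=1  col 2·2+1+8=13
row: 17 vs 1

buggy=17 correct=1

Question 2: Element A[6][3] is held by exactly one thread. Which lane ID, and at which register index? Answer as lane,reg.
r=6->g=6,rb=0  c=3->cb=0,t=1,b0=1
L=6*4+1=25  i=0*4+0*2+1=1

25,1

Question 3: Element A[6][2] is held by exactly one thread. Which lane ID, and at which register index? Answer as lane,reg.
r=6->g=6,rb=0  c=2->cb=0,t=1,b0=0
L=6*4+1=25  i=0*4+0*2+0=0

25,0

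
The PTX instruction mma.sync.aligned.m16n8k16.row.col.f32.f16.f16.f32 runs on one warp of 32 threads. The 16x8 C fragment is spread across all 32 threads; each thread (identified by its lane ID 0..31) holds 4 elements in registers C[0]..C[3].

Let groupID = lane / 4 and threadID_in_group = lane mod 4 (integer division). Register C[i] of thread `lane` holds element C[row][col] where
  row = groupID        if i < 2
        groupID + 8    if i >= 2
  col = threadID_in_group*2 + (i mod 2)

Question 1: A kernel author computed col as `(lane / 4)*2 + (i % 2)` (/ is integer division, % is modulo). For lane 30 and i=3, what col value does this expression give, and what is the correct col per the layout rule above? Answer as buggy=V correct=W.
`(lane / 4)*2 + (i % 2)`[30,3]→15
lane 30: G=7 (30/4), T=2 (30%4)
i=3: r=7+8=15, c=2*2+1=5
col: 15 vs 5

buggy=15 correct=5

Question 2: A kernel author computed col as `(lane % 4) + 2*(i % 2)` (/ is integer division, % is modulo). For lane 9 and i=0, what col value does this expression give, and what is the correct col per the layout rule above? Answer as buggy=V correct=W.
buggy=1 correct=2

`(lane % 4) + 2*(i % 2)`[9,0]->1
lane 9->9/4=2, 9 mod 4=1
i=0  r:2+0->2  c:2·1+0->2
col: 1 vs 2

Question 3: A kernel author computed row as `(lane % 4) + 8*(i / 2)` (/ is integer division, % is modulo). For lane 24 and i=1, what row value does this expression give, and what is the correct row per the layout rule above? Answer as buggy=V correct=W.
`(lane % 4) + 8*(i / 2)`[24,1]->0
L=24->g=24>>2=6, t=24&3=0
[1]->row 6+0=6  col 0·2+1=1
row: 0 vs 6

buggy=0 correct=6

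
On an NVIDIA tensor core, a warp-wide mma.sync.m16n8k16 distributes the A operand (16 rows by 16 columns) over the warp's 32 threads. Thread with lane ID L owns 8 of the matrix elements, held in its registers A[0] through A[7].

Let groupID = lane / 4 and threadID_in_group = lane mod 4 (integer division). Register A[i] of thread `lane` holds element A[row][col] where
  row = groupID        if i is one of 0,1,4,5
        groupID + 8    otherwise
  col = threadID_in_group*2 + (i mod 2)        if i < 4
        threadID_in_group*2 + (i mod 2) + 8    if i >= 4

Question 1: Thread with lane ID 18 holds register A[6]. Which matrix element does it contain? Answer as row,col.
18: gr=4,th=2
[6] (4+8,2*2+0+8) = (12,12)

12,12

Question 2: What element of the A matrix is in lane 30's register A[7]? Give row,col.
lane 30: gid=7 (30/4), tid=2 (30%4)
i=7: r=7+8=15, c=2*2+1+8=13

15,13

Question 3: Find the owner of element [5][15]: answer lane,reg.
23,5

r: 5->gid=5,r8=0  c: 15->c8=1,tid=3,i&1=1
L=5*4+3=23  i=1*4+0*2+1=5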